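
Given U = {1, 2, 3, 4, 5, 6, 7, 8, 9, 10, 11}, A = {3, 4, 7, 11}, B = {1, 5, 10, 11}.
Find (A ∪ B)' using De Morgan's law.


U = {1, 2, 3, 4, 5, 6, 7, 8, 9, 10, 11}
A = {3, 4, 7, 11}, B = {1, 5, 10, 11}
A ∪ B = {1, 3, 4, 5, 7, 10, 11}
(A ∪ B)' = U \ (A ∪ B) = {2, 6, 8, 9}
Verification via A' ∩ B': A' = {1, 2, 5, 6, 8, 9, 10}, B' = {2, 3, 4, 6, 7, 8, 9}
A' ∩ B' = {2, 6, 8, 9} ✓

{2, 6, 8, 9}


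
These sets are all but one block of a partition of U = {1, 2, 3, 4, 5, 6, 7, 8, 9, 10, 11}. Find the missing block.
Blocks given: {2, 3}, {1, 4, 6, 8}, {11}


U = {1, 2, 3, 4, 5, 6, 7, 8, 9, 10, 11}
Shown blocks: {2, 3}, {1, 4, 6, 8}, {11}
A partition's blocks are pairwise disjoint and cover U, so the missing block = U \ (union of shown blocks).
Union of shown blocks: {1, 2, 3, 4, 6, 8, 11}
Missing block = U \ (union) = {5, 7, 9, 10}

{5, 7, 9, 10}


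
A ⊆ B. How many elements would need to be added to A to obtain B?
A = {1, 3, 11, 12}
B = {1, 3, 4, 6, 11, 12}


Set A = {1, 3, 11, 12}, |A| = 4
Set B = {1, 3, 4, 6, 11, 12}, |B| = 6
Since A ⊆ B: B \ A = {4, 6}
|B| - |A| = 6 - 4 = 2

2


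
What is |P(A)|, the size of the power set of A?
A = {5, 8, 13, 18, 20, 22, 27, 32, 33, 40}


Set A = {5, 8, 13, 18, 20, 22, 27, 32, 33, 40}
|A| = 10
The power set P(A) contains all subsets of A.
|P(A)| = 2^|A| = 2^10 = 1024

1024


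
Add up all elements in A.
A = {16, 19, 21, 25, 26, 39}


Set A = {16, 19, 21, 25, 26, 39}
Sum = 16 + 19 + 21 + 25 + 26 + 39 = 146

146


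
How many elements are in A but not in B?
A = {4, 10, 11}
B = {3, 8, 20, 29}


Set A = {4, 10, 11}
Set B = {3, 8, 20, 29}
A \ B = {4, 10, 11}
|A \ B| = 3

3


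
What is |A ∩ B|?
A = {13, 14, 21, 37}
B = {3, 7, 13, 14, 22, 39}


Set A = {13, 14, 21, 37}
Set B = {3, 7, 13, 14, 22, 39}
A ∩ B = {13, 14}
|A ∩ B| = 2

2


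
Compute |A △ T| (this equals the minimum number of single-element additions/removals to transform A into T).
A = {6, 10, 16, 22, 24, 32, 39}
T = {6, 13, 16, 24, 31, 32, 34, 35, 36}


Set A = {6, 10, 16, 22, 24, 32, 39}
Set T = {6, 13, 16, 24, 31, 32, 34, 35, 36}
Elements to remove from A (in A, not in T): {10, 22, 39} → 3 removals
Elements to add to A (in T, not in A): {13, 31, 34, 35, 36} → 5 additions
Total edits = 3 + 5 = 8

8


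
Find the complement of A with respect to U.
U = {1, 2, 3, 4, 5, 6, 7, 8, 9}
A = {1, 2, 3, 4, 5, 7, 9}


Universal set U = {1, 2, 3, 4, 5, 6, 7, 8, 9}
Set A = {1, 2, 3, 4, 5, 7, 9}
A' = U \ A = elements in U but not in A
Checking each element of U:
1 (in A, exclude), 2 (in A, exclude), 3 (in A, exclude), 4 (in A, exclude), 5 (in A, exclude), 6 (not in A, include), 7 (in A, exclude), 8 (not in A, include), 9 (in A, exclude)
A' = {6, 8}

{6, 8}


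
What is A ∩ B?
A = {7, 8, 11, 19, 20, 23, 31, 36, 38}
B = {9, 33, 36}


Set A = {7, 8, 11, 19, 20, 23, 31, 36, 38}
Set B = {9, 33, 36}
A ∩ B includes only elements in both sets.
Check each element of A against B:
7 ✗, 8 ✗, 11 ✗, 19 ✗, 20 ✗, 23 ✗, 31 ✗, 36 ✓, 38 ✗
A ∩ B = {36}

{36}


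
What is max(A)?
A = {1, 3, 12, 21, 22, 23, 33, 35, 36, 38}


Set A = {1, 3, 12, 21, 22, 23, 33, 35, 36, 38}
Elements in ascending order: 1, 3, 12, 21, 22, 23, 33, 35, 36, 38
The largest element is 38.

38


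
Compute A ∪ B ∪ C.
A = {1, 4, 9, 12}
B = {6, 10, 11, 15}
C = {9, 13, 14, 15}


Set A = {1, 4, 9, 12}
Set B = {6, 10, 11, 15}
Set C = {9, 13, 14, 15}
First, A ∪ B = {1, 4, 6, 9, 10, 11, 12, 15}
Then, (A ∪ B) ∪ C = {1, 4, 6, 9, 10, 11, 12, 13, 14, 15}

{1, 4, 6, 9, 10, 11, 12, 13, 14, 15}


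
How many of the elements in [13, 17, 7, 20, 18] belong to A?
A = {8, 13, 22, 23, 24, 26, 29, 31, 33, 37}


Set A = {8, 13, 22, 23, 24, 26, 29, 31, 33, 37}
Candidates: [13, 17, 7, 20, 18]
Check each candidate:
13 ∈ A, 17 ∉ A, 7 ∉ A, 20 ∉ A, 18 ∉ A
Count of candidates in A: 1

1


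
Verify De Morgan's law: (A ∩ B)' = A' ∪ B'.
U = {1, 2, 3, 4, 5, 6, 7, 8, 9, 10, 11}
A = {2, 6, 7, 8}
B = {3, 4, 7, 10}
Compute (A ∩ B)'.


U = {1, 2, 3, 4, 5, 6, 7, 8, 9, 10, 11}
A = {2, 6, 7, 8}, B = {3, 4, 7, 10}
A ∩ B = {7}
(A ∩ B)' = U \ (A ∩ B) = {1, 2, 3, 4, 5, 6, 8, 9, 10, 11}
Verification via A' ∪ B': A' = {1, 3, 4, 5, 9, 10, 11}, B' = {1, 2, 5, 6, 8, 9, 11}
A' ∪ B' = {1, 2, 3, 4, 5, 6, 8, 9, 10, 11} ✓

{1, 2, 3, 4, 5, 6, 8, 9, 10, 11}


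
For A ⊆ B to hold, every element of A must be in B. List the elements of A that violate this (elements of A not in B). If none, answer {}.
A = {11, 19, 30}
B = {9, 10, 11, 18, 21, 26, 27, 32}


Set A = {11, 19, 30}
Set B = {9, 10, 11, 18, 21, 26, 27, 32}
Check each element of A against B:
11 ∈ B, 19 ∉ B (include), 30 ∉ B (include)
Elements of A not in B: {19, 30}

{19, 30}


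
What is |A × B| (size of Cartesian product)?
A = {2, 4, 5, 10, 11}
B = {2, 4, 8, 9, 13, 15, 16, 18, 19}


Set A = {2, 4, 5, 10, 11} has 5 elements.
Set B = {2, 4, 8, 9, 13, 15, 16, 18, 19} has 9 elements.
|A × B| = |A| × |B| = 5 × 9 = 45

45


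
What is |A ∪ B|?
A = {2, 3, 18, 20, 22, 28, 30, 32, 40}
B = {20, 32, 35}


Set A = {2, 3, 18, 20, 22, 28, 30, 32, 40}, |A| = 9
Set B = {20, 32, 35}, |B| = 3
A ∩ B = {20, 32}, |A ∩ B| = 2
|A ∪ B| = |A| + |B| - |A ∩ B| = 9 + 3 - 2 = 10

10


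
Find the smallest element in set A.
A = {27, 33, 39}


Set A = {27, 33, 39}
Elements in ascending order: 27, 33, 39
The smallest element is 27.

27


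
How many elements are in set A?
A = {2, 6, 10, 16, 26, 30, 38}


Set A = {2, 6, 10, 16, 26, 30, 38}
Listing elements: 2, 6, 10, 16, 26, 30, 38
Counting: 7 elements
|A| = 7

7


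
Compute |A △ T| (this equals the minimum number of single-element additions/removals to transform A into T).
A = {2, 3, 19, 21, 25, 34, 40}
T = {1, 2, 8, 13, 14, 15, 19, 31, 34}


Set A = {2, 3, 19, 21, 25, 34, 40}
Set T = {1, 2, 8, 13, 14, 15, 19, 31, 34}
Elements to remove from A (in A, not in T): {3, 21, 25, 40} → 4 removals
Elements to add to A (in T, not in A): {1, 8, 13, 14, 15, 31} → 6 additions
Total edits = 4 + 6 = 10

10


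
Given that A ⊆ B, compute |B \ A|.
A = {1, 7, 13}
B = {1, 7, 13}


Set A = {1, 7, 13}, |A| = 3
Set B = {1, 7, 13}, |B| = 3
Since A ⊆ B: B \ A = {}
|B| - |A| = 3 - 3 = 0

0


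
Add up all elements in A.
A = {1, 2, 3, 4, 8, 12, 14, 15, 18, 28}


Set A = {1, 2, 3, 4, 8, 12, 14, 15, 18, 28}
Sum = 1 + 2 + 3 + 4 + 8 + 12 + 14 + 15 + 18 + 28 = 105

105


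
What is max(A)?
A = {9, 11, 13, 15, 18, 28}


Set A = {9, 11, 13, 15, 18, 28}
Elements in ascending order: 9, 11, 13, 15, 18, 28
The largest element is 28.

28


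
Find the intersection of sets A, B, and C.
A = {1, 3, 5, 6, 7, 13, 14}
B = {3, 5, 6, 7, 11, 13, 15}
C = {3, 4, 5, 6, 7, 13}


Set A = {1, 3, 5, 6, 7, 13, 14}
Set B = {3, 5, 6, 7, 11, 13, 15}
Set C = {3, 4, 5, 6, 7, 13}
First, A ∩ B = {3, 5, 6, 7, 13}
Then, (A ∩ B) ∩ C = {3, 5, 6, 7, 13}

{3, 5, 6, 7, 13}


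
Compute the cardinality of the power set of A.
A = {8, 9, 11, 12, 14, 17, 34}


Set A = {8, 9, 11, 12, 14, 17, 34}
|A| = 7
The power set P(A) contains all subsets of A.
|P(A)| = 2^|A| = 2^7 = 128

128


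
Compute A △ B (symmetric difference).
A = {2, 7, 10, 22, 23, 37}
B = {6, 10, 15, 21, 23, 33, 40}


Set A = {2, 7, 10, 22, 23, 37}
Set B = {6, 10, 15, 21, 23, 33, 40}
A △ B = (A \ B) ∪ (B \ A)
Elements in A but not B: {2, 7, 22, 37}
Elements in B but not A: {6, 15, 21, 33, 40}
A △ B = {2, 6, 7, 15, 21, 22, 33, 37, 40}

{2, 6, 7, 15, 21, 22, 33, 37, 40}


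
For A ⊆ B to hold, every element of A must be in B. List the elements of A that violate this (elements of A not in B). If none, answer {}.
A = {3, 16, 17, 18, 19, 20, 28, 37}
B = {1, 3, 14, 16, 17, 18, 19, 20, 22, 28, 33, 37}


Set A = {3, 16, 17, 18, 19, 20, 28, 37}
Set B = {1, 3, 14, 16, 17, 18, 19, 20, 22, 28, 33, 37}
Check each element of A against B:
3 ∈ B, 16 ∈ B, 17 ∈ B, 18 ∈ B, 19 ∈ B, 20 ∈ B, 28 ∈ B, 37 ∈ B
Elements of A not in B: {}

{}


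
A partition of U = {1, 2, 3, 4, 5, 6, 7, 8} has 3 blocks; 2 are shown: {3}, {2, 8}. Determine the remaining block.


U = {1, 2, 3, 4, 5, 6, 7, 8}
Shown blocks: {3}, {2, 8}
A partition's blocks are pairwise disjoint and cover U, so the missing block = U \ (union of shown blocks).
Union of shown blocks: {2, 3, 8}
Missing block = U \ (union) = {1, 4, 5, 6, 7}

{1, 4, 5, 6, 7}


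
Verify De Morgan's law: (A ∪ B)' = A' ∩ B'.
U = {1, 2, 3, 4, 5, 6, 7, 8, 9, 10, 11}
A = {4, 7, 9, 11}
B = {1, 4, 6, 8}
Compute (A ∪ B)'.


U = {1, 2, 3, 4, 5, 6, 7, 8, 9, 10, 11}
A = {4, 7, 9, 11}, B = {1, 4, 6, 8}
A ∪ B = {1, 4, 6, 7, 8, 9, 11}
(A ∪ B)' = U \ (A ∪ B) = {2, 3, 5, 10}
Verification via A' ∩ B': A' = {1, 2, 3, 5, 6, 8, 10}, B' = {2, 3, 5, 7, 9, 10, 11}
A' ∩ B' = {2, 3, 5, 10} ✓

{2, 3, 5, 10}


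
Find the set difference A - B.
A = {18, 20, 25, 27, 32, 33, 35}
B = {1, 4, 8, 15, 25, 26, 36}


Set A = {18, 20, 25, 27, 32, 33, 35}
Set B = {1, 4, 8, 15, 25, 26, 36}
A \ B includes elements in A that are not in B.
Check each element of A:
18 (not in B, keep), 20 (not in B, keep), 25 (in B, remove), 27 (not in B, keep), 32 (not in B, keep), 33 (not in B, keep), 35 (not in B, keep)
A \ B = {18, 20, 27, 32, 33, 35}

{18, 20, 27, 32, 33, 35}


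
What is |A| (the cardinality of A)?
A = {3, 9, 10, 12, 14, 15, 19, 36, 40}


Set A = {3, 9, 10, 12, 14, 15, 19, 36, 40}
Listing elements: 3, 9, 10, 12, 14, 15, 19, 36, 40
Counting: 9 elements
|A| = 9

9


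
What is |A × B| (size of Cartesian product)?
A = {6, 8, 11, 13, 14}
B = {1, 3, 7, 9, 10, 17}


Set A = {6, 8, 11, 13, 14} has 5 elements.
Set B = {1, 3, 7, 9, 10, 17} has 6 elements.
|A × B| = |A| × |B| = 5 × 6 = 30

30


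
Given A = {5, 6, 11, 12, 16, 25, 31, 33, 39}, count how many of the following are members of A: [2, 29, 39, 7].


Set A = {5, 6, 11, 12, 16, 25, 31, 33, 39}
Candidates: [2, 29, 39, 7]
Check each candidate:
2 ∉ A, 29 ∉ A, 39 ∈ A, 7 ∉ A
Count of candidates in A: 1

1


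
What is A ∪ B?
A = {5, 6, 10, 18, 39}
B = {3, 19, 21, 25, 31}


Set A = {5, 6, 10, 18, 39}
Set B = {3, 19, 21, 25, 31}
A ∪ B includes all elements in either set.
Elements from A: {5, 6, 10, 18, 39}
Elements from B not already included: {3, 19, 21, 25, 31}
A ∪ B = {3, 5, 6, 10, 18, 19, 21, 25, 31, 39}

{3, 5, 6, 10, 18, 19, 21, 25, 31, 39}


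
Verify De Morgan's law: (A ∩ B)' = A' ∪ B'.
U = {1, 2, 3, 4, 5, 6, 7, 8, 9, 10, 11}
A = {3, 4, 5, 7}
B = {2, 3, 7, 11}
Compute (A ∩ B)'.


U = {1, 2, 3, 4, 5, 6, 7, 8, 9, 10, 11}
A = {3, 4, 5, 7}, B = {2, 3, 7, 11}
A ∩ B = {3, 7}
(A ∩ B)' = U \ (A ∩ B) = {1, 2, 4, 5, 6, 8, 9, 10, 11}
Verification via A' ∪ B': A' = {1, 2, 6, 8, 9, 10, 11}, B' = {1, 4, 5, 6, 8, 9, 10}
A' ∪ B' = {1, 2, 4, 5, 6, 8, 9, 10, 11} ✓

{1, 2, 4, 5, 6, 8, 9, 10, 11}


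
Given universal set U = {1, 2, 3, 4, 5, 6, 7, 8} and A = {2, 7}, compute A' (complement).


Universal set U = {1, 2, 3, 4, 5, 6, 7, 8}
Set A = {2, 7}
A' = U \ A = elements in U but not in A
Checking each element of U:
1 (not in A, include), 2 (in A, exclude), 3 (not in A, include), 4 (not in A, include), 5 (not in A, include), 6 (not in A, include), 7 (in A, exclude), 8 (not in A, include)
A' = {1, 3, 4, 5, 6, 8}

{1, 3, 4, 5, 6, 8}


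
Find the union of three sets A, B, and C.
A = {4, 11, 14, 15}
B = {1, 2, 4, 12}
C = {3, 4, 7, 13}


Set A = {4, 11, 14, 15}
Set B = {1, 2, 4, 12}
Set C = {3, 4, 7, 13}
First, A ∪ B = {1, 2, 4, 11, 12, 14, 15}
Then, (A ∪ B) ∪ C = {1, 2, 3, 4, 7, 11, 12, 13, 14, 15}

{1, 2, 3, 4, 7, 11, 12, 13, 14, 15}


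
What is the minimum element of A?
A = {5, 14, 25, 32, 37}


Set A = {5, 14, 25, 32, 37}
Elements in ascending order: 5, 14, 25, 32, 37
The smallest element is 5.

5


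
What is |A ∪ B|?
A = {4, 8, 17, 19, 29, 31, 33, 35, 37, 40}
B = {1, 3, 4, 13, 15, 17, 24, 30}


Set A = {4, 8, 17, 19, 29, 31, 33, 35, 37, 40}, |A| = 10
Set B = {1, 3, 4, 13, 15, 17, 24, 30}, |B| = 8
A ∩ B = {4, 17}, |A ∩ B| = 2
|A ∪ B| = |A| + |B| - |A ∩ B| = 10 + 8 - 2 = 16

16


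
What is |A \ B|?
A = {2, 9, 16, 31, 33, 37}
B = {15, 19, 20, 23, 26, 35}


Set A = {2, 9, 16, 31, 33, 37}
Set B = {15, 19, 20, 23, 26, 35}
A \ B = {2, 9, 16, 31, 33, 37}
|A \ B| = 6

6


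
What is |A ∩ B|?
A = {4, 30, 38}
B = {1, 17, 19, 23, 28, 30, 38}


Set A = {4, 30, 38}
Set B = {1, 17, 19, 23, 28, 30, 38}
A ∩ B = {30, 38}
|A ∩ B| = 2

2


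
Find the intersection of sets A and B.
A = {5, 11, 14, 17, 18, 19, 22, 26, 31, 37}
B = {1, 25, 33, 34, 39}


Set A = {5, 11, 14, 17, 18, 19, 22, 26, 31, 37}
Set B = {1, 25, 33, 34, 39}
A ∩ B includes only elements in both sets.
Check each element of A against B:
5 ✗, 11 ✗, 14 ✗, 17 ✗, 18 ✗, 19 ✗, 22 ✗, 26 ✗, 31 ✗, 37 ✗
A ∩ B = {}

{}


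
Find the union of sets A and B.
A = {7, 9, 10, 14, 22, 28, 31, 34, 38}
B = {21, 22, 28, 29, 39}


Set A = {7, 9, 10, 14, 22, 28, 31, 34, 38}
Set B = {21, 22, 28, 29, 39}
A ∪ B includes all elements in either set.
Elements from A: {7, 9, 10, 14, 22, 28, 31, 34, 38}
Elements from B not already included: {21, 29, 39}
A ∪ B = {7, 9, 10, 14, 21, 22, 28, 29, 31, 34, 38, 39}

{7, 9, 10, 14, 21, 22, 28, 29, 31, 34, 38, 39}


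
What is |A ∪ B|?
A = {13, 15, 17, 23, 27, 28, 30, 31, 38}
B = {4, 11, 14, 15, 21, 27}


Set A = {13, 15, 17, 23, 27, 28, 30, 31, 38}, |A| = 9
Set B = {4, 11, 14, 15, 21, 27}, |B| = 6
A ∩ B = {15, 27}, |A ∩ B| = 2
|A ∪ B| = |A| + |B| - |A ∩ B| = 9 + 6 - 2 = 13

13


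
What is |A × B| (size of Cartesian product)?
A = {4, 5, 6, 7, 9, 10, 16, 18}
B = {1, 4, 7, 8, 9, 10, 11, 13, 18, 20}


Set A = {4, 5, 6, 7, 9, 10, 16, 18} has 8 elements.
Set B = {1, 4, 7, 8, 9, 10, 11, 13, 18, 20} has 10 elements.
|A × B| = |A| × |B| = 8 × 10 = 80

80


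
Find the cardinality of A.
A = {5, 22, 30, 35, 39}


Set A = {5, 22, 30, 35, 39}
Listing elements: 5, 22, 30, 35, 39
Counting: 5 elements
|A| = 5

5


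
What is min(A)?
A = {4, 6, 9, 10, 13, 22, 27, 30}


Set A = {4, 6, 9, 10, 13, 22, 27, 30}
Elements in ascending order: 4, 6, 9, 10, 13, 22, 27, 30
The smallest element is 4.

4


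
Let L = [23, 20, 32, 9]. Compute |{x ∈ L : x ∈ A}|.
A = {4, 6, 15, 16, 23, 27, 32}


Set A = {4, 6, 15, 16, 23, 27, 32}
Candidates: [23, 20, 32, 9]
Check each candidate:
23 ∈ A, 20 ∉ A, 32 ∈ A, 9 ∉ A
Count of candidates in A: 2

2


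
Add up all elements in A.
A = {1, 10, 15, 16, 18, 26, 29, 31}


Set A = {1, 10, 15, 16, 18, 26, 29, 31}
Sum = 1 + 10 + 15 + 16 + 18 + 26 + 29 + 31 = 146

146


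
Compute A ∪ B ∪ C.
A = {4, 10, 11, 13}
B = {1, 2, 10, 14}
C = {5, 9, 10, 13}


Set A = {4, 10, 11, 13}
Set B = {1, 2, 10, 14}
Set C = {5, 9, 10, 13}
First, A ∪ B = {1, 2, 4, 10, 11, 13, 14}
Then, (A ∪ B) ∪ C = {1, 2, 4, 5, 9, 10, 11, 13, 14}

{1, 2, 4, 5, 9, 10, 11, 13, 14}


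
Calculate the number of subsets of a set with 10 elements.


The set has 10 elements.
The power set contains all possible subsets.
|P(A)| = 2^|A| = 2^10 = 1024

1024


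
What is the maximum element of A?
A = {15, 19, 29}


Set A = {15, 19, 29}
Elements in ascending order: 15, 19, 29
The largest element is 29.

29


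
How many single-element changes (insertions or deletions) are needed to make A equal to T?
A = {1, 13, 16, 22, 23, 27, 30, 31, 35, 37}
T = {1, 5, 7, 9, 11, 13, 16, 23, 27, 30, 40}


Set A = {1, 13, 16, 22, 23, 27, 30, 31, 35, 37}
Set T = {1, 5, 7, 9, 11, 13, 16, 23, 27, 30, 40}
Elements to remove from A (in A, not in T): {22, 31, 35, 37} → 4 removals
Elements to add to A (in T, not in A): {5, 7, 9, 11, 40} → 5 additions
Total edits = 4 + 5 = 9

9


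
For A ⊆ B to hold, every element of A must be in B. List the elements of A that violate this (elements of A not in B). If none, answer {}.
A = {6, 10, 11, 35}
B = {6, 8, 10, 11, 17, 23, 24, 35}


Set A = {6, 10, 11, 35}
Set B = {6, 8, 10, 11, 17, 23, 24, 35}
Check each element of A against B:
6 ∈ B, 10 ∈ B, 11 ∈ B, 35 ∈ B
Elements of A not in B: {}

{}


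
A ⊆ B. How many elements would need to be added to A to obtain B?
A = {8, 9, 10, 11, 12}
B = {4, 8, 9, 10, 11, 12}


Set A = {8, 9, 10, 11, 12}, |A| = 5
Set B = {4, 8, 9, 10, 11, 12}, |B| = 6
Since A ⊆ B: B \ A = {4}
|B| - |A| = 6 - 5 = 1

1


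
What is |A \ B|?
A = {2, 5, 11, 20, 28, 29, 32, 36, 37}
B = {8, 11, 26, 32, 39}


Set A = {2, 5, 11, 20, 28, 29, 32, 36, 37}
Set B = {8, 11, 26, 32, 39}
A \ B = {2, 5, 20, 28, 29, 36, 37}
|A \ B| = 7

7


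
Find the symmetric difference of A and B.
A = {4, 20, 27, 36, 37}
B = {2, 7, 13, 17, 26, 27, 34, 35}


Set A = {4, 20, 27, 36, 37}
Set B = {2, 7, 13, 17, 26, 27, 34, 35}
A △ B = (A \ B) ∪ (B \ A)
Elements in A but not B: {4, 20, 36, 37}
Elements in B but not A: {2, 7, 13, 17, 26, 34, 35}
A △ B = {2, 4, 7, 13, 17, 20, 26, 34, 35, 36, 37}

{2, 4, 7, 13, 17, 20, 26, 34, 35, 36, 37}


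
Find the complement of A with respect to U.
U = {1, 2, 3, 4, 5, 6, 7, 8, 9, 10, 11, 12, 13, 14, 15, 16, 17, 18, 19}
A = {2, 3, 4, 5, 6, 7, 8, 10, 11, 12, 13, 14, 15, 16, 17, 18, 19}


Universal set U = {1, 2, 3, 4, 5, 6, 7, 8, 9, 10, 11, 12, 13, 14, 15, 16, 17, 18, 19}
Set A = {2, 3, 4, 5, 6, 7, 8, 10, 11, 12, 13, 14, 15, 16, 17, 18, 19}
A' = U \ A = elements in U but not in A
Checking each element of U:
1 (not in A, include), 2 (in A, exclude), 3 (in A, exclude), 4 (in A, exclude), 5 (in A, exclude), 6 (in A, exclude), 7 (in A, exclude), 8 (in A, exclude), 9 (not in A, include), 10 (in A, exclude), 11 (in A, exclude), 12 (in A, exclude), 13 (in A, exclude), 14 (in A, exclude), 15 (in A, exclude), 16 (in A, exclude), 17 (in A, exclude), 18 (in A, exclude), 19 (in A, exclude)
A' = {1, 9}

{1, 9}


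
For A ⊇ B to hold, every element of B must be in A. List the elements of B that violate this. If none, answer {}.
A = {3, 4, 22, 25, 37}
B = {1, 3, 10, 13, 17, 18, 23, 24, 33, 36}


Set A = {3, 4, 22, 25, 37}
Set B = {1, 3, 10, 13, 17, 18, 23, 24, 33, 36}
Check each element of B against A:
1 ∉ A (include), 3 ∈ A, 10 ∉ A (include), 13 ∉ A (include), 17 ∉ A (include), 18 ∉ A (include), 23 ∉ A (include), 24 ∉ A (include), 33 ∉ A (include), 36 ∉ A (include)
Elements of B not in A: {1, 10, 13, 17, 18, 23, 24, 33, 36}

{1, 10, 13, 17, 18, 23, 24, 33, 36}


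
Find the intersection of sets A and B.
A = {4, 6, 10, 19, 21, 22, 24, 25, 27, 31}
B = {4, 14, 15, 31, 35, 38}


Set A = {4, 6, 10, 19, 21, 22, 24, 25, 27, 31}
Set B = {4, 14, 15, 31, 35, 38}
A ∩ B includes only elements in both sets.
Check each element of A against B:
4 ✓, 6 ✗, 10 ✗, 19 ✗, 21 ✗, 22 ✗, 24 ✗, 25 ✗, 27 ✗, 31 ✓
A ∩ B = {4, 31}

{4, 31}


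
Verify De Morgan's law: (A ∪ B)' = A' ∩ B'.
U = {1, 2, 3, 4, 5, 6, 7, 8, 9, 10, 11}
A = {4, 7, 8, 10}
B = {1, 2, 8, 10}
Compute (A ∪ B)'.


U = {1, 2, 3, 4, 5, 6, 7, 8, 9, 10, 11}
A = {4, 7, 8, 10}, B = {1, 2, 8, 10}
A ∪ B = {1, 2, 4, 7, 8, 10}
(A ∪ B)' = U \ (A ∪ B) = {3, 5, 6, 9, 11}
Verification via A' ∩ B': A' = {1, 2, 3, 5, 6, 9, 11}, B' = {3, 4, 5, 6, 7, 9, 11}
A' ∩ B' = {3, 5, 6, 9, 11} ✓

{3, 5, 6, 9, 11}


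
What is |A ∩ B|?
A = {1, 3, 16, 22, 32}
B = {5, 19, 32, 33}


Set A = {1, 3, 16, 22, 32}
Set B = {5, 19, 32, 33}
A ∩ B = {32}
|A ∩ B| = 1

1


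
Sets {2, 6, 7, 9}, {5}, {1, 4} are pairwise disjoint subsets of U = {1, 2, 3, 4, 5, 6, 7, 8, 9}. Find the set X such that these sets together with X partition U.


U = {1, 2, 3, 4, 5, 6, 7, 8, 9}
Shown blocks: {2, 6, 7, 9}, {5}, {1, 4}
A partition's blocks are pairwise disjoint and cover U, so the missing block = U \ (union of shown blocks).
Union of shown blocks: {1, 2, 4, 5, 6, 7, 9}
Missing block = U \ (union) = {3, 8}

{3, 8}


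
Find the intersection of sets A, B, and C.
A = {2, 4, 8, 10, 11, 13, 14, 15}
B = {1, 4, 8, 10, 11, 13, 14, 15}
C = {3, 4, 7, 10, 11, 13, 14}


Set A = {2, 4, 8, 10, 11, 13, 14, 15}
Set B = {1, 4, 8, 10, 11, 13, 14, 15}
Set C = {3, 4, 7, 10, 11, 13, 14}
First, A ∩ B = {4, 8, 10, 11, 13, 14, 15}
Then, (A ∩ B) ∩ C = {4, 10, 11, 13, 14}

{4, 10, 11, 13, 14}


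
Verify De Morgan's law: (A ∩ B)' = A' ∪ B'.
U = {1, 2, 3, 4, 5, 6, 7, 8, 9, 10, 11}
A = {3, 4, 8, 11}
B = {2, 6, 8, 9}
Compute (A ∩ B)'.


U = {1, 2, 3, 4, 5, 6, 7, 8, 9, 10, 11}
A = {3, 4, 8, 11}, B = {2, 6, 8, 9}
A ∩ B = {8}
(A ∩ B)' = U \ (A ∩ B) = {1, 2, 3, 4, 5, 6, 7, 9, 10, 11}
Verification via A' ∪ B': A' = {1, 2, 5, 6, 7, 9, 10}, B' = {1, 3, 4, 5, 7, 10, 11}
A' ∪ B' = {1, 2, 3, 4, 5, 6, 7, 9, 10, 11} ✓

{1, 2, 3, 4, 5, 6, 7, 9, 10, 11}


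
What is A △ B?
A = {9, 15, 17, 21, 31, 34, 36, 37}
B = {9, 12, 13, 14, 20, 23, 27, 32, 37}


Set A = {9, 15, 17, 21, 31, 34, 36, 37}
Set B = {9, 12, 13, 14, 20, 23, 27, 32, 37}
A △ B = (A \ B) ∪ (B \ A)
Elements in A but not B: {15, 17, 21, 31, 34, 36}
Elements in B but not A: {12, 13, 14, 20, 23, 27, 32}
A △ B = {12, 13, 14, 15, 17, 20, 21, 23, 27, 31, 32, 34, 36}

{12, 13, 14, 15, 17, 20, 21, 23, 27, 31, 32, 34, 36}


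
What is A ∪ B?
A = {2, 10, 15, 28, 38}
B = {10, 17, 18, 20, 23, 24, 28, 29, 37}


Set A = {2, 10, 15, 28, 38}
Set B = {10, 17, 18, 20, 23, 24, 28, 29, 37}
A ∪ B includes all elements in either set.
Elements from A: {2, 10, 15, 28, 38}
Elements from B not already included: {17, 18, 20, 23, 24, 29, 37}
A ∪ B = {2, 10, 15, 17, 18, 20, 23, 24, 28, 29, 37, 38}

{2, 10, 15, 17, 18, 20, 23, 24, 28, 29, 37, 38}


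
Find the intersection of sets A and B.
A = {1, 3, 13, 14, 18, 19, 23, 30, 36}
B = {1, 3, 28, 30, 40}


Set A = {1, 3, 13, 14, 18, 19, 23, 30, 36}
Set B = {1, 3, 28, 30, 40}
A ∩ B includes only elements in both sets.
Check each element of A against B:
1 ✓, 3 ✓, 13 ✗, 14 ✗, 18 ✗, 19 ✗, 23 ✗, 30 ✓, 36 ✗
A ∩ B = {1, 3, 30}

{1, 3, 30}


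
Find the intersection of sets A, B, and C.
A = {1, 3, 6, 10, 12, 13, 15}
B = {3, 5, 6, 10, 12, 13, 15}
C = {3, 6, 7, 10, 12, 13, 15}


Set A = {1, 3, 6, 10, 12, 13, 15}
Set B = {3, 5, 6, 10, 12, 13, 15}
Set C = {3, 6, 7, 10, 12, 13, 15}
First, A ∩ B = {3, 6, 10, 12, 13, 15}
Then, (A ∩ B) ∩ C = {3, 6, 10, 12, 13, 15}

{3, 6, 10, 12, 13, 15}


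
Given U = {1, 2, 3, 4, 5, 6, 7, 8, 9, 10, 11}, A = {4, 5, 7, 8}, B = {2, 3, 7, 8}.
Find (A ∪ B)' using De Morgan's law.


U = {1, 2, 3, 4, 5, 6, 7, 8, 9, 10, 11}
A = {4, 5, 7, 8}, B = {2, 3, 7, 8}
A ∪ B = {2, 3, 4, 5, 7, 8}
(A ∪ B)' = U \ (A ∪ B) = {1, 6, 9, 10, 11}
Verification via A' ∩ B': A' = {1, 2, 3, 6, 9, 10, 11}, B' = {1, 4, 5, 6, 9, 10, 11}
A' ∩ B' = {1, 6, 9, 10, 11} ✓

{1, 6, 9, 10, 11}


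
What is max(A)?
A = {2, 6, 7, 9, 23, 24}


Set A = {2, 6, 7, 9, 23, 24}
Elements in ascending order: 2, 6, 7, 9, 23, 24
The largest element is 24.

24


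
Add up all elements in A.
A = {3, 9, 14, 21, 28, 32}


Set A = {3, 9, 14, 21, 28, 32}
Sum = 3 + 9 + 14 + 21 + 28 + 32 = 107

107


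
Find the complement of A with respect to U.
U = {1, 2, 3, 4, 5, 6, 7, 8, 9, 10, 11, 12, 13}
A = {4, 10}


Universal set U = {1, 2, 3, 4, 5, 6, 7, 8, 9, 10, 11, 12, 13}
Set A = {4, 10}
A' = U \ A = elements in U but not in A
Checking each element of U:
1 (not in A, include), 2 (not in A, include), 3 (not in A, include), 4 (in A, exclude), 5 (not in A, include), 6 (not in A, include), 7 (not in A, include), 8 (not in A, include), 9 (not in A, include), 10 (in A, exclude), 11 (not in A, include), 12 (not in A, include), 13 (not in A, include)
A' = {1, 2, 3, 5, 6, 7, 8, 9, 11, 12, 13}

{1, 2, 3, 5, 6, 7, 8, 9, 11, 12, 13}


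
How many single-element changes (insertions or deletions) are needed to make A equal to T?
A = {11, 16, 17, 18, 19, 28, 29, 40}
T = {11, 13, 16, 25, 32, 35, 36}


Set A = {11, 16, 17, 18, 19, 28, 29, 40}
Set T = {11, 13, 16, 25, 32, 35, 36}
Elements to remove from A (in A, not in T): {17, 18, 19, 28, 29, 40} → 6 removals
Elements to add to A (in T, not in A): {13, 25, 32, 35, 36} → 5 additions
Total edits = 6 + 5 = 11

11


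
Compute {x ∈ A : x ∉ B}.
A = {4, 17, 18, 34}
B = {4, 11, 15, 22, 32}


Set A = {4, 17, 18, 34}
Set B = {4, 11, 15, 22, 32}
Check each element of A against B:
4 ∈ B, 17 ∉ B (include), 18 ∉ B (include), 34 ∉ B (include)
Elements of A not in B: {17, 18, 34}

{17, 18, 34}


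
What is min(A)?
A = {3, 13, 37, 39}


Set A = {3, 13, 37, 39}
Elements in ascending order: 3, 13, 37, 39
The smallest element is 3.

3


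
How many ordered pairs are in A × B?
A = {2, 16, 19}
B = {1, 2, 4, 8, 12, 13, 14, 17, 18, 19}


Set A = {2, 16, 19} has 3 elements.
Set B = {1, 2, 4, 8, 12, 13, 14, 17, 18, 19} has 10 elements.
|A × B| = |A| × |B| = 3 × 10 = 30

30


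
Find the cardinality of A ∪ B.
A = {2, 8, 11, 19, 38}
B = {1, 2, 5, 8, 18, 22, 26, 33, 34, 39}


Set A = {2, 8, 11, 19, 38}, |A| = 5
Set B = {1, 2, 5, 8, 18, 22, 26, 33, 34, 39}, |B| = 10
A ∩ B = {2, 8}, |A ∩ B| = 2
|A ∪ B| = |A| + |B| - |A ∩ B| = 5 + 10 - 2 = 13

13


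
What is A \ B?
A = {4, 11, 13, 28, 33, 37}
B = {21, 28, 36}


Set A = {4, 11, 13, 28, 33, 37}
Set B = {21, 28, 36}
A \ B includes elements in A that are not in B.
Check each element of A:
4 (not in B, keep), 11 (not in B, keep), 13 (not in B, keep), 28 (in B, remove), 33 (not in B, keep), 37 (not in B, keep)
A \ B = {4, 11, 13, 33, 37}

{4, 11, 13, 33, 37}


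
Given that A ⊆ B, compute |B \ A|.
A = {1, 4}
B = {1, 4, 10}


Set A = {1, 4}, |A| = 2
Set B = {1, 4, 10}, |B| = 3
Since A ⊆ B: B \ A = {10}
|B| - |A| = 3 - 2 = 1

1


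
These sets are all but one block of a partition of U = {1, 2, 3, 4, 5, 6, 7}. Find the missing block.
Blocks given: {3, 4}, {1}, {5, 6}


U = {1, 2, 3, 4, 5, 6, 7}
Shown blocks: {3, 4}, {1}, {5, 6}
A partition's blocks are pairwise disjoint and cover U, so the missing block = U \ (union of shown blocks).
Union of shown blocks: {1, 3, 4, 5, 6}
Missing block = U \ (union) = {2, 7}

{2, 7}


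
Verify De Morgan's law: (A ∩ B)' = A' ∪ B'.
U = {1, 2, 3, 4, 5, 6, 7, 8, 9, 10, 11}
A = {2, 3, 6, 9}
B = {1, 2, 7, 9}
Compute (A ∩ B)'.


U = {1, 2, 3, 4, 5, 6, 7, 8, 9, 10, 11}
A = {2, 3, 6, 9}, B = {1, 2, 7, 9}
A ∩ B = {2, 9}
(A ∩ B)' = U \ (A ∩ B) = {1, 3, 4, 5, 6, 7, 8, 10, 11}
Verification via A' ∪ B': A' = {1, 4, 5, 7, 8, 10, 11}, B' = {3, 4, 5, 6, 8, 10, 11}
A' ∪ B' = {1, 3, 4, 5, 6, 7, 8, 10, 11} ✓

{1, 3, 4, 5, 6, 7, 8, 10, 11}


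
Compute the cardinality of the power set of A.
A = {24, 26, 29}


Set A = {24, 26, 29}
|A| = 3
The power set P(A) contains all subsets of A.
|P(A)| = 2^|A| = 2^3 = 8

8


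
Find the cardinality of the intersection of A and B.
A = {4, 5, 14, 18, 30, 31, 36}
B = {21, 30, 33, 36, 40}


Set A = {4, 5, 14, 18, 30, 31, 36}
Set B = {21, 30, 33, 36, 40}
A ∩ B = {30, 36}
|A ∩ B| = 2

2


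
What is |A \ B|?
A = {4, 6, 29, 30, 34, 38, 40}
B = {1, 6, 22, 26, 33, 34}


Set A = {4, 6, 29, 30, 34, 38, 40}
Set B = {1, 6, 22, 26, 33, 34}
A \ B = {4, 29, 30, 38, 40}
|A \ B| = 5

5


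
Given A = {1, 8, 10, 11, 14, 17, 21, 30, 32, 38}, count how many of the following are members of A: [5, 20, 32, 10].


Set A = {1, 8, 10, 11, 14, 17, 21, 30, 32, 38}
Candidates: [5, 20, 32, 10]
Check each candidate:
5 ∉ A, 20 ∉ A, 32 ∈ A, 10 ∈ A
Count of candidates in A: 2

2


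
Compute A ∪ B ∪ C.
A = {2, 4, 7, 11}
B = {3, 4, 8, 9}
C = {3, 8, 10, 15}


Set A = {2, 4, 7, 11}
Set B = {3, 4, 8, 9}
Set C = {3, 8, 10, 15}
First, A ∪ B = {2, 3, 4, 7, 8, 9, 11}
Then, (A ∪ B) ∪ C = {2, 3, 4, 7, 8, 9, 10, 11, 15}

{2, 3, 4, 7, 8, 9, 10, 11, 15}


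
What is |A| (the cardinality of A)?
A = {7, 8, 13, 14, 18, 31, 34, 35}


Set A = {7, 8, 13, 14, 18, 31, 34, 35}
Listing elements: 7, 8, 13, 14, 18, 31, 34, 35
Counting: 8 elements
|A| = 8

8


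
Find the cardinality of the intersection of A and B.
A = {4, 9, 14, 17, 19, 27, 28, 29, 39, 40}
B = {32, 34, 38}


Set A = {4, 9, 14, 17, 19, 27, 28, 29, 39, 40}
Set B = {32, 34, 38}
A ∩ B = {}
|A ∩ B| = 0

0


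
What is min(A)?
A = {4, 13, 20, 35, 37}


Set A = {4, 13, 20, 35, 37}
Elements in ascending order: 4, 13, 20, 35, 37
The smallest element is 4.

4


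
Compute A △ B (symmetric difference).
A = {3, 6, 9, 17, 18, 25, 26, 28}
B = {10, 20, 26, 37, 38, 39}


Set A = {3, 6, 9, 17, 18, 25, 26, 28}
Set B = {10, 20, 26, 37, 38, 39}
A △ B = (A \ B) ∪ (B \ A)
Elements in A but not B: {3, 6, 9, 17, 18, 25, 28}
Elements in B but not A: {10, 20, 37, 38, 39}
A △ B = {3, 6, 9, 10, 17, 18, 20, 25, 28, 37, 38, 39}

{3, 6, 9, 10, 17, 18, 20, 25, 28, 37, 38, 39}


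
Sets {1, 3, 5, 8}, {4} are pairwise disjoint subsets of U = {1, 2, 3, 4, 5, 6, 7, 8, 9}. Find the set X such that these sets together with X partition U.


U = {1, 2, 3, 4, 5, 6, 7, 8, 9}
Shown blocks: {1, 3, 5, 8}, {4}
A partition's blocks are pairwise disjoint and cover U, so the missing block = U \ (union of shown blocks).
Union of shown blocks: {1, 3, 4, 5, 8}
Missing block = U \ (union) = {2, 6, 7, 9}

{2, 6, 7, 9}


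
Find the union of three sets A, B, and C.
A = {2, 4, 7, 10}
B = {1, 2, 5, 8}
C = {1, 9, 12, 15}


Set A = {2, 4, 7, 10}
Set B = {1, 2, 5, 8}
Set C = {1, 9, 12, 15}
First, A ∪ B = {1, 2, 4, 5, 7, 8, 10}
Then, (A ∪ B) ∪ C = {1, 2, 4, 5, 7, 8, 9, 10, 12, 15}

{1, 2, 4, 5, 7, 8, 9, 10, 12, 15}


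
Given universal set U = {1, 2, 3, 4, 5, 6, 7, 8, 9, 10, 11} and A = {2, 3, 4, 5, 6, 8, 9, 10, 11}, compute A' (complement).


Universal set U = {1, 2, 3, 4, 5, 6, 7, 8, 9, 10, 11}
Set A = {2, 3, 4, 5, 6, 8, 9, 10, 11}
A' = U \ A = elements in U but not in A
Checking each element of U:
1 (not in A, include), 2 (in A, exclude), 3 (in A, exclude), 4 (in A, exclude), 5 (in A, exclude), 6 (in A, exclude), 7 (not in A, include), 8 (in A, exclude), 9 (in A, exclude), 10 (in A, exclude), 11 (in A, exclude)
A' = {1, 7}

{1, 7}


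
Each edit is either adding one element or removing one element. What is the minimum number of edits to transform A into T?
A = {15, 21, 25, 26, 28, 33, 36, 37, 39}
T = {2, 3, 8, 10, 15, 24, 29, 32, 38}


Set A = {15, 21, 25, 26, 28, 33, 36, 37, 39}
Set T = {2, 3, 8, 10, 15, 24, 29, 32, 38}
Elements to remove from A (in A, not in T): {21, 25, 26, 28, 33, 36, 37, 39} → 8 removals
Elements to add to A (in T, not in A): {2, 3, 8, 10, 24, 29, 32, 38} → 8 additions
Total edits = 8 + 8 = 16

16


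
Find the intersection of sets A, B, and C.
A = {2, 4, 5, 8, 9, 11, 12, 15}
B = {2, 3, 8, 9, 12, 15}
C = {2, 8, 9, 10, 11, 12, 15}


Set A = {2, 4, 5, 8, 9, 11, 12, 15}
Set B = {2, 3, 8, 9, 12, 15}
Set C = {2, 8, 9, 10, 11, 12, 15}
First, A ∩ B = {2, 8, 9, 12, 15}
Then, (A ∩ B) ∩ C = {2, 8, 9, 12, 15}

{2, 8, 9, 12, 15}


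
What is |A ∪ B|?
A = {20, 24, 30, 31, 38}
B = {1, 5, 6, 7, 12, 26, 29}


Set A = {20, 24, 30, 31, 38}, |A| = 5
Set B = {1, 5, 6, 7, 12, 26, 29}, |B| = 7
A ∩ B = {}, |A ∩ B| = 0
|A ∪ B| = |A| + |B| - |A ∩ B| = 5 + 7 - 0 = 12

12


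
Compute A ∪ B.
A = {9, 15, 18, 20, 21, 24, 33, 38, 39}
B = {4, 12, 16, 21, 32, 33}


Set A = {9, 15, 18, 20, 21, 24, 33, 38, 39}
Set B = {4, 12, 16, 21, 32, 33}
A ∪ B includes all elements in either set.
Elements from A: {9, 15, 18, 20, 21, 24, 33, 38, 39}
Elements from B not already included: {4, 12, 16, 32}
A ∪ B = {4, 9, 12, 15, 16, 18, 20, 21, 24, 32, 33, 38, 39}

{4, 9, 12, 15, 16, 18, 20, 21, 24, 32, 33, 38, 39}


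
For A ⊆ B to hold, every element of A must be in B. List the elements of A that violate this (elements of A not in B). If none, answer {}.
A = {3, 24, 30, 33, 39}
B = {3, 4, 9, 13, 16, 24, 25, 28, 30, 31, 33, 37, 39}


Set A = {3, 24, 30, 33, 39}
Set B = {3, 4, 9, 13, 16, 24, 25, 28, 30, 31, 33, 37, 39}
Check each element of A against B:
3 ∈ B, 24 ∈ B, 30 ∈ B, 33 ∈ B, 39 ∈ B
Elements of A not in B: {}

{}


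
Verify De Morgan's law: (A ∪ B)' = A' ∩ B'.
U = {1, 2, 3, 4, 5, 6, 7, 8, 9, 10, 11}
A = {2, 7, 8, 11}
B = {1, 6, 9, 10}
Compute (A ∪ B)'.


U = {1, 2, 3, 4, 5, 6, 7, 8, 9, 10, 11}
A = {2, 7, 8, 11}, B = {1, 6, 9, 10}
A ∪ B = {1, 2, 6, 7, 8, 9, 10, 11}
(A ∪ B)' = U \ (A ∪ B) = {3, 4, 5}
Verification via A' ∩ B': A' = {1, 3, 4, 5, 6, 9, 10}, B' = {2, 3, 4, 5, 7, 8, 11}
A' ∩ B' = {3, 4, 5} ✓

{3, 4, 5}


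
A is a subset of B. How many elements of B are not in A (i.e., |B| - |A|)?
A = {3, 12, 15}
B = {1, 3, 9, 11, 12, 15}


Set A = {3, 12, 15}, |A| = 3
Set B = {1, 3, 9, 11, 12, 15}, |B| = 6
Since A ⊆ B: B \ A = {1, 9, 11}
|B| - |A| = 6 - 3 = 3

3


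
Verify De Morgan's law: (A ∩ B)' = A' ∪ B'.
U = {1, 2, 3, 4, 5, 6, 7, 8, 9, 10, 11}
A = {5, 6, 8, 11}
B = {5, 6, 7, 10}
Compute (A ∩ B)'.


U = {1, 2, 3, 4, 5, 6, 7, 8, 9, 10, 11}
A = {5, 6, 8, 11}, B = {5, 6, 7, 10}
A ∩ B = {5, 6}
(A ∩ B)' = U \ (A ∩ B) = {1, 2, 3, 4, 7, 8, 9, 10, 11}
Verification via A' ∪ B': A' = {1, 2, 3, 4, 7, 9, 10}, B' = {1, 2, 3, 4, 8, 9, 11}
A' ∪ B' = {1, 2, 3, 4, 7, 8, 9, 10, 11} ✓

{1, 2, 3, 4, 7, 8, 9, 10, 11}


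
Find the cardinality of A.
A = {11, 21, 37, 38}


Set A = {11, 21, 37, 38}
Listing elements: 11, 21, 37, 38
Counting: 4 elements
|A| = 4

4


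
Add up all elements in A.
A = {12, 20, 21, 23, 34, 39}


Set A = {12, 20, 21, 23, 34, 39}
Sum = 12 + 20 + 21 + 23 + 34 + 39 = 149

149


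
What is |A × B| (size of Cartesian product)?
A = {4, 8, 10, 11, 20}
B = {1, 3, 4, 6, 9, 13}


Set A = {4, 8, 10, 11, 20} has 5 elements.
Set B = {1, 3, 4, 6, 9, 13} has 6 elements.
|A × B| = |A| × |B| = 5 × 6 = 30

30


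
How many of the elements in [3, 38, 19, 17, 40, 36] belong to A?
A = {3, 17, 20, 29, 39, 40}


Set A = {3, 17, 20, 29, 39, 40}
Candidates: [3, 38, 19, 17, 40, 36]
Check each candidate:
3 ∈ A, 38 ∉ A, 19 ∉ A, 17 ∈ A, 40 ∈ A, 36 ∉ A
Count of candidates in A: 3

3


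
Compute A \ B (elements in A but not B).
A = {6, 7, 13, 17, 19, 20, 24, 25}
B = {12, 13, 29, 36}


Set A = {6, 7, 13, 17, 19, 20, 24, 25}
Set B = {12, 13, 29, 36}
A \ B includes elements in A that are not in B.
Check each element of A:
6 (not in B, keep), 7 (not in B, keep), 13 (in B, remove), 17 (not in B, keep), 19 (not in B, keep), 20 (not in B, keep), 24 (not in B, keep), 25 (not in B, keep)
A \ B = {6, 7, 17, 19, 20, 24, 25}

{6, 7, 17, 19, 20, 24, 25}


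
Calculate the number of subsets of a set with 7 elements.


The set has 7 elements.
The power set contains all possible subsets.
|P(A)| = 2^|A| = 2^7 = 128

128


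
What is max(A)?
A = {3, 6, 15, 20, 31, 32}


Set A = {3, 6, 15, 20, 31, 32}
Elements in ascending order: 3, 6, 15, 20, 31, 32
The largest element is 32.

32


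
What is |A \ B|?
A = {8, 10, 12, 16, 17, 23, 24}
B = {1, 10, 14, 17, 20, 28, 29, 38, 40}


Set A = {8, 10, 12, 16, 17, 23, 24}
Set B = {1, 10, 14, 17, 20, 28, 29, 38, 40}
A \ B = {8, 12, 16, 23, 24}
|A \ B| = 5

5


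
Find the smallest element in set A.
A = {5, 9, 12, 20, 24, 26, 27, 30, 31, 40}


Set A = {5, 9, 12, 20, 24, 26, 27, 30, 31, 40}
Elements in ascending order: 5, 9, 12, 20, 24, 26, 27, 30, 31, 40
The smallest element is 5.

5


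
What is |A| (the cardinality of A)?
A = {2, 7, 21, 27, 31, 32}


Set A = {2, 7, 21, 27, 31, 32}
Listing elements: 2, 7, 21, 27, 31, 32
Counting: 6 elements
|A| = 6

6


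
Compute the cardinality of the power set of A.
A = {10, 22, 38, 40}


Set A = {10, 22, 38, 40}
|A| = 4
The power set P(A) contains all subsets of A.
|P(A)| = 2^|A| = 2^4 = 16

16


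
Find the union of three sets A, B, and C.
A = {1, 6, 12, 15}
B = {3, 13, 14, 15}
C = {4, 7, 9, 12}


Set A = {1, 6, 12, 15}
Set B = {3, 13, 14, 15}
Set C = {4, 7, 9, 12}
First, A ∪ B = {1, 3, 6, 12, 13, 14, 15}
Then, (A ∪ B) ∪ C = {1, 3, 4, 6, 7, 9, 12, 13, 14, 15}

{1, 3, 4, 6, 7, 9, 12, 13, 14, 15}


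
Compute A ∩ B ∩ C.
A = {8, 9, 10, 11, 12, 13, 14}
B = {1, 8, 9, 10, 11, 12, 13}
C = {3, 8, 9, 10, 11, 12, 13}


Set A = {8, 9, 10, 11, 12, 13, 14}
Set B = {1, 8, 9, 10, 11, 12, 13}
Set C = {3, 8, 9, 10, 11, 12, 13}
First, A ∩ B = {8, 9, 10, 11, 12, 13}
Then, (A ∩ B) ∩ C = {8, 9, 10, 11, 12, 13}

{8, 9, 10, 11, 12, 13}


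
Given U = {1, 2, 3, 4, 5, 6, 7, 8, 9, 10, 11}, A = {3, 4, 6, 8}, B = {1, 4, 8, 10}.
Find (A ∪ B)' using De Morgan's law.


U = {1, 2, 3, 4, 5, 6, 7, 8, 9, 10, 11}
A = {3, 4, 6, 8}, B = {1, 4, 8, 10}
A ∪ B = {1, 3, 4, 6, 8, 10}
(A ∪ B)' = U \ (A ∪ B) = {2, 5, 7, 9, 11}
Verification via A' ∩ B': A' = {1, 2, 5, 7, 9, 10, 11}, B' = {2, 3, 5, 6, 7, 9, 11}
A' ∩ B' = {2, 5, 7, 9, 11} ✓

{2, 5, 7, 9, 11}


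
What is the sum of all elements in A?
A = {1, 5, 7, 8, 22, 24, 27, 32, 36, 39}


Set A = {1, 5, 7, 8, 22, 24, 27, 32, 36, 39}
Sum = 1 + 5 + 7 + 8 + 22 + 24 + 27 + 32 + 36 + 39 = 201

201


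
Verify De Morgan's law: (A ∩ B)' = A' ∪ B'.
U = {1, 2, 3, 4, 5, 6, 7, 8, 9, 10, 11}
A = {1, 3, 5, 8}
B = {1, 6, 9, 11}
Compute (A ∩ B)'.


U = {1, 2, 3, 4, 5, 6, 7, 8, 9, 10, 11}
A = {1, 3, 5, 8}, B = {1, 6, 9, 11}
A ∩ B = {1}
(A ∩ B)' = U \ (A ∩ B) = {2, 3, 4, 5, 6, 7, 8, 9, 10, 11}
Verification via A' ∪ B': A' = {2, 4, 6, 7, 9, 10, 11}, B' = {2, 3, 4, 5, 7, 8, 10}
A' ∪ B' = {2, 3, 4, 5, 6, 7, 8, 9, 10, 11} ✓

{2, 3, 4, 5, 6, 7, 8, 9, 10, 11}


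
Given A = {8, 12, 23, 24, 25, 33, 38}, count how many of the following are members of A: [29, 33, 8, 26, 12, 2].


Set A = {8, 12, 23, 24, 25, 33, 38}
Candidates: [29, 33, 8, 26, 12, 2]
Check each candidate:
29 ∉ A, 33 ∈ A, 8 ∈ A, 26 ∉ A, 12 ∈ A, 2 ∉ A
Count of candidates in A: 3

3


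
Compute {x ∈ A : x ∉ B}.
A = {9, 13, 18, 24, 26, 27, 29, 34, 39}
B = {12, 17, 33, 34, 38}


Set A = {9, 13, 18, 24, 26, 27, 29, 34, 39}
Set B = {12, 17, 33, 34, 38}
Check each element of A against B:
9 ∉ B (include), 13 ∉ B (include), 18 ∉ B (include), 24 ∉ B (include), 26 ∉ B (include), 27 ∉ B (include), 29 ∉ B (include), 34 ∈ B, 39 ∉ B (include)
Elements of A not in B: {9, 13, 18, 24, 26, 27, 29, 39}

{9, 13, 18, 24, 26, 27, 29, 39}


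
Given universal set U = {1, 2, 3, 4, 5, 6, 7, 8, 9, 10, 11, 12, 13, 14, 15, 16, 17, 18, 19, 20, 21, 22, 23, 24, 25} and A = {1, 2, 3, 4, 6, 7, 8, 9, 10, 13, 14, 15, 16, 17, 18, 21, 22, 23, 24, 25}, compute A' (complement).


Universal set U = {1, 2, 3, 4, 5, 6, 7, 8, 9, 10, 11, 12, 13, 14, 15, 16, 17, 18, 19, 20, 21, 22, 23, 24, 25}
Set A = {1, 2, 3, 4, 6, 7, 8, 9, 10, 13, 14, 15, 16, 17, 18, 21, 22, 23, 24, 25}
A' = U \ A = elements in U but not in A
Checking each element of U:
1 (in A, exclude), 2 (in A, exclude), 3 (in A, exclude), 4 (in A, exclude), 5 (not in A, include), 6 (in A, exclude), 7 (in A, exclude), 8 (in A, exclude), 9 (in A, exclude), 10 (in A, exclude), 11 (not in A, include), 12 (not in A, include), 13 (in A, exclude), 14 (in A, exclude), 15 (in A, exclude), 16 (in A, exclude), 17 (in A, exclude), 18 (in A, exclude), 19 (not in A, include), 20 (not in A, include), 21 (in A, exclude), 22 (in A, exclude), 23 (in A, exclude), 24 (in A, exclude), 25 (in A, exclude)
A' = {5, 11, 12, 19, 20}

{5, 11, 12, 19, 20}


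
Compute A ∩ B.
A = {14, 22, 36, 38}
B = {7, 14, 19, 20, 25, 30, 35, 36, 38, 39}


Set A = {14, 22, 36, 38}
Set B = {7, 14, 19, 20, 25, 30, 35, 36, 38, 39}
A ∩ B includes only elements in both sets.
Check each element of A against B:
14 ✓, 22 ✗, 36 ✓, 38 ✓
A ∩ B = {14, 36, 38}

{14, 36, 38}


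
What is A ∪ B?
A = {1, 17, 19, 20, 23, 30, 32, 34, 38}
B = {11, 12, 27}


Set A = {1, 17, 19, 20, 23, 30, 32, 34, 38}
Set B = {11, 12, 27}
A ∪ B includes all elements in either set.
Elements from A: {1, 17, 19, 20, 23, 30, 32, 34, 38}
Elements from B not already included: {11, 12, 27}
A ∪ B = {1, 11, 12, 17, 19, 20, 23, 27, 30, 32, 34, 38}

{1, 11, 12, 17, 19, 20, 23, 27, 30, 32, 34, 38}


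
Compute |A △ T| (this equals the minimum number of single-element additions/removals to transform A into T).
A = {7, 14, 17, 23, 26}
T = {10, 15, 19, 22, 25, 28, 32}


Set A = {7, 14, 17, 23, 26}
Set T = {10, 15, 19, 22, 25, 28, 32}
Elements to remove from A (in A, not in T): {7, 14, 17, 23, 26} → 5 removals
Elements to add to A (in T, not in A): {10, 15, 19, 22, 25, 28, 32} → 7 additions
Total edits = 5 + 7 = 12

12
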